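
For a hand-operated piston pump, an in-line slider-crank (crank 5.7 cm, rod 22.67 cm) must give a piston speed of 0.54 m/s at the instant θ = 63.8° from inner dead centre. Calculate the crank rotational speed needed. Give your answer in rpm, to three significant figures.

90.5

For an in-line slider-crank, |v_piston| = rω|sinθ|·[1 + r cosθ/√(L² − r² sin²θ)].
With r = 0.057 m, L = 0.2267 m, θ = 63.8°: the bracketed kinematic factor |dx/dθ| = 0.056971 m.
ω = v/|dx/dθ| = 0.54/0.056971 = 9.4784 rad/s.
N = 60ω/(2π) = 90.512 rpm.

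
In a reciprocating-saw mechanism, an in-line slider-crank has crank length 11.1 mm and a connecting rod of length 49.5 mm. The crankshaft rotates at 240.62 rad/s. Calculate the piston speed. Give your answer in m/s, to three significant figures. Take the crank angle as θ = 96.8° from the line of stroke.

2.58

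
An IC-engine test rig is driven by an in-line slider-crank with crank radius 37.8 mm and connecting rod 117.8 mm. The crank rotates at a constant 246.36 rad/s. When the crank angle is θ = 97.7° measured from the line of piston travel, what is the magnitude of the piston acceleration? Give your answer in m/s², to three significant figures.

ω = 246.4 rad/s
x(θ) = r cosθ + √(L² − r² sin²θ); with ω constant, a = ω²·d²x/dθ².
d²x/dθ² = −r cosθ − r²(cos2θ)/√u − r⁴ sin²2θ/(4u^{3/2}),  u = L² − r² sin²θ = 0.0124737 m².
Substituting r = 0.0378 m, L = 0.1178 m, θ = 97.7°: d²x/dθ² = +0.017373 m.
a = ω²·d²x/dθ² = (246.4)²·(+0.017373) = +1054.4 m/s²;  |a| = 1054.4 m/s².

1050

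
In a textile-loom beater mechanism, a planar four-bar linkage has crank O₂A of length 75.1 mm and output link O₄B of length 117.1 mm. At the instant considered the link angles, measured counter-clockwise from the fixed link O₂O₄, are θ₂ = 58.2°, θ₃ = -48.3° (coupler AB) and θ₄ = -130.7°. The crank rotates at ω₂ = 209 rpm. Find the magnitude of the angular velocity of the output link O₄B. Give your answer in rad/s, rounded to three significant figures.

ω₂ = 21.89 rad/s (from 209 rpm).
Differentiating the loop-closure r₂e^{iθ₂}+r₃e^{iθ₃}=r₁+r₄e^{iθ₄} gives r₂ω₂e^{iθ₂}+r₃ω₃e^{iθ₃}=r₄ω₄e^{iθ₄}.
Eliminating the other unknown: ω₄ = r₂ω₂ sin(θ₂−θ₃) / [r₄ sin(θ₄−θ₃)].
Numerator sine = +0.95882; denominator sine = -0.99122.
Result = 0.0751·21.89·(+0.95882) / (0.1171·(-0.99122)) = -13.578 rad/s; magnitude 13.578 rad/s.

13.6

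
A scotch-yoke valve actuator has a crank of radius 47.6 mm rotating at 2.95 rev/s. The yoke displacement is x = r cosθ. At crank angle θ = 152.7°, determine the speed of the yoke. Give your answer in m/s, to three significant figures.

ω = 18.54 rad/s (from 2.95 rev/s).
x = r cosθ ⇒ ẋ = −rω sinθ.
|v| = rω|sinθ| = 0.0476·18.54·|sin 152.7°| = 0.40466 m/s.

0.405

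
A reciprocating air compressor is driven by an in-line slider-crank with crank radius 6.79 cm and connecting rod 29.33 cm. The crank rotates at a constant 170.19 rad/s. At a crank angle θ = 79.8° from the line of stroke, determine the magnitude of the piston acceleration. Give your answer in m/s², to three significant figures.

ω = 170.2 rad/s
x(θ) = r cosθ + √(L² − r² sin²θ); with ω constant, a = ω²·d²x/dθ².
d²x/dθ² = −r cosθ − r²(cos2θ)/√u − r⁴ sin²2θ/(4u^{3/2}),  u = L² − r² sin²θ = 0.0815591 m².
Substituting r = 0.0679 m, L = 0.2933 m, θ = 79.8°: d²x/dθ² = +0.0030794 m.
a = ω²·d²x/dθ² = (170.2)²·(+0.0030794) = +89.195 m/s²;  |a| = 89.195 m/s².

89.2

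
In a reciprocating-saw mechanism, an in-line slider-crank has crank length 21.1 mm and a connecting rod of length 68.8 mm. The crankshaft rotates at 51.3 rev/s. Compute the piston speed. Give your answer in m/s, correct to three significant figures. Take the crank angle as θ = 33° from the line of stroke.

ω = 2π·51.3 = 322.3 rad/s
For an in-line slider-crank, x = r cosθ + √(L² − r² sin²θ), so v = −rω sinθ·[1 + r cosθ/√(L² − r² sin²θ)].
With r = 0.0211 m, L = 0.0688 m, θ = 33°: √(L² − r² sin²θ) = 0.067833 m.
v = −0.0211·322.3·0.54464·[1 + 0.0211·0.83867/0.067833] = -4.6705 m/s.
|v| = 4.6705 m/s.

4.67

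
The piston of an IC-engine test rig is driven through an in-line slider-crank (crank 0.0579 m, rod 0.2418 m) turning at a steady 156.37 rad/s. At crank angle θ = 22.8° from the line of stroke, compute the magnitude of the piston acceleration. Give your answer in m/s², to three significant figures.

ω = 156.4 rad/s
x(θ) = r cosθ + √(L² − r² sin²θ); with ω constant, a = ω²·d²x/dθ².
d²x/dθ² = −r cosθ − r²(cos2θ)/√u − r⁴ sin²2θ/(4u^{3/2}),  u = L² − r² sin²θ = 0.0579638 m².
Substituting r = 0.0579 m, L = 0.2418 m, θ = 22.8°: d²x/dθ² = -0.063221 m.
a = ω²·d²x/dθ² = (156.4)²·(-0.063221) = -1545.9 m/s²;  |a| = 1545.9 m/s².

1550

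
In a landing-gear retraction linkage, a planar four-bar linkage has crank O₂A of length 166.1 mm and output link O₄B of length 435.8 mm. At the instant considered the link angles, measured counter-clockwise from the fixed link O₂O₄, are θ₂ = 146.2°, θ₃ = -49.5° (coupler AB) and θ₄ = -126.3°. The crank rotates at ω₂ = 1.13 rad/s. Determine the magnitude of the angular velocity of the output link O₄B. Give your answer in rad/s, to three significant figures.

0.120

ω₂ = 1.13 rad/s
Differentiating the loop-closure r₂e^{iθ₂}+r₃e^{iθ₃}=r₁+r₄e^{iθ₄} gives r₂ω₂e^{iθ₂}+r₃ω₃e^{iθ₃}=r₄ω₄e^{iθ₄}.
Eliminating the other unknown: ω₄ = r₂ω₂ sin(θ₂−θ₃) / [r₄ sin(θ₄−θ₃)].
Numerator sine = -0.27060; denominator sine = -0.97358.
Result = 0.1661·1.13·(-0.27060) / (0.4358·(-0.97358)) = +0.11971 rad/s; magnitude 0.11971 rad/s.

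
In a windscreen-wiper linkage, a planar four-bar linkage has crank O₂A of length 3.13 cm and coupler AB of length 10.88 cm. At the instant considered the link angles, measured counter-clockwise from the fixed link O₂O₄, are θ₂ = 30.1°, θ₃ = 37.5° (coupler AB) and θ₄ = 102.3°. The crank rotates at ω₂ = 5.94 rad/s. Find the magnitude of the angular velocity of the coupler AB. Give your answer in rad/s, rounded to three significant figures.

1.80

ω₂ = 5.94 rad/s
Differentiating the loop-closure r₂e^{iθ₂}+r₃e^{iθ₃}=r₁+r₄e^{iθ₄} gives r₂ω₂e^{iθ₂}+r₃ω₃e^{iθ₃}=r₄ω₄e^{iθ₄}.
Eliminating the other unknown: ω₃ = r₂ω₂ sin(θ₄−θ₂) / [r₃ sin(θ₃−θ₄)].
Numerator sine = +0.95213; denominator sine = -0.90483.
Result = 0.0313·5.94·(+0.95213) / (0.1088·(-0.90483)) = -1.7982 rad/s; magnitude 1.7982 rad/s.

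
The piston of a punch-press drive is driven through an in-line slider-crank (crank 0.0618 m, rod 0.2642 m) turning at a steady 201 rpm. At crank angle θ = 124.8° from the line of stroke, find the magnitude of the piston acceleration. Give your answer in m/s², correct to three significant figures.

17.8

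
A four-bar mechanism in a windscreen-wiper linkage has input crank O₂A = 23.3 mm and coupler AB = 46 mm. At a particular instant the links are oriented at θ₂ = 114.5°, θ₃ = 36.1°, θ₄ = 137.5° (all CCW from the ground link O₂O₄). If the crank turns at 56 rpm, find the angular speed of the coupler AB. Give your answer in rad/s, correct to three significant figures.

1.18

ω₂ = 5.864 rad/s (from 56 rpm).
Differentiating the loop-closure r₂e^{iθ₂}+r₃e^{iθ₃}=r₁+r₄e^{iθ₄} gives r₂ω₂e^{iθ₂}+r₃ω₃e^{iθ₃}=r₄ω₄e^{iθ₄}.
Eliminating the other unknown: ω₃ = r₂ω₂ sin(θ₄−θ₂) / [r₃ sin(θ₃−θ₄)].
Numerator sine = +0.39073; denominator sine = -0.98027.
Result = 0.0233·5.864·(+0.39073) / (0.046·(-0.98027)) = -1.184 rad/s; magnitude 1.184 rad/s.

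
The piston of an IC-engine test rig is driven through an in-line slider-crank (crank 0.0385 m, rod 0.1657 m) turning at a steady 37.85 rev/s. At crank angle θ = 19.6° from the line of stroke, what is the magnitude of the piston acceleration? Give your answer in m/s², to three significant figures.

2450

ω = 2π·37.9 = 237.8 rad/s
x(θ) = r cosθ + √(L² − r² sin²θ); with ω constant, a = ω²·d²x/dθ².
d²x/dθ² = −r cosθ − r²(cos2θ)/√u − r⁴ sin²2θ/(4u^{3/2}),  u = L² − r² sin²θ = 0.0272897 m².
Substituting r = 0.0385 m, L = 0.1657 m, θ = 19.6°: d²x/dθ² = -0.043271 m.
a = ω²·d²x/dθ² = (237.8)²·(-0.043271) = -2447.3 m/s²;  |a| = 2447.3 m/s².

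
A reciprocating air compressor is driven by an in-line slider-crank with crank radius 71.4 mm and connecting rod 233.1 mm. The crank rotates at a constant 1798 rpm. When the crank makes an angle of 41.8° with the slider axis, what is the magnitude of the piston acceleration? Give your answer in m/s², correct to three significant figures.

1990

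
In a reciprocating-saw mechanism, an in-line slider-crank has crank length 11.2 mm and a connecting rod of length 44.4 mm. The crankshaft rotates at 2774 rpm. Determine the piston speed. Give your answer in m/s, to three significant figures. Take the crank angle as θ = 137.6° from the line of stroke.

ω = 2π·2774/60 = 290.5 rad/s
For an in-line slider-crank, x = r cosθ + √(L² − r² sin²θ), so v = −rω sinθ·[1 + r cosθ/√(L² − r² sin²θ)].
With r = 0.0112 m, L = 0.0444 m, θ = 137.6°: √(L² − r² sin²θ) = 0.043753 m.
v = −0.0112·290.5·0.67430·[1 + 0.0112·-0.73846/0.043753] = -1.7791 m/s.
|v| = 1.7791 m/s.

1.78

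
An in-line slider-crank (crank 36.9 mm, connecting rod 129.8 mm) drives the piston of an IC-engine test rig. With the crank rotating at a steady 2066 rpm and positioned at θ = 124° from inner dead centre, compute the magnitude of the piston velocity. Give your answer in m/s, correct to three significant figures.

5.54

ω = 2π·2066/60 = 216.4 rad/s
For an in-line slider-crank, x = r cosθ + √(L² − r² sin²θ), so v = −rω sinθ·[1 + r cosθ/√(L² − r² sin²θ)].
With r = 0.0369 m, L = 0.1298 m, θ = 124°: √(L² − r² sin²θ) = 0.12614 m.
v = −0.0369·216.4·0.82904·[1 + 0.0369·-0.55919/0.12614] = -5.5359 m/s.
|v| = 5.5359 m/s.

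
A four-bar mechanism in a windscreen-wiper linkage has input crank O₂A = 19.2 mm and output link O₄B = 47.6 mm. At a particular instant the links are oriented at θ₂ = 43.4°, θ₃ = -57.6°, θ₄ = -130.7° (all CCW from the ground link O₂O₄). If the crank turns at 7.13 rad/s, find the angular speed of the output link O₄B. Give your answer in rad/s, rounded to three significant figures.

2.95

ω₂ = 7.13 rad/s
Differentiating the loop-closure r₂e^{iθ₂}+r₃e^{iθ₃}=r₁+r₄e^{iθ₄} gives r₂ω₂e^{iθ₂}+r₃ω₃e^{iθ₃}=r₄ω₄e^{iθ₄}.
Eliminating the other unknown: ω₄ = r₂ω₂ sin(θ₂−θ₃) / [r₄ sin(θ₄−θ₃)].
Numerator sine = +0.98163; denominator sine = -0.95681.
Result = 0.0192·7.13·(+0.98163) / (0.0476·(-0.95681)) = -2.9506 rad/s; magnitude 2.9506 rad/s.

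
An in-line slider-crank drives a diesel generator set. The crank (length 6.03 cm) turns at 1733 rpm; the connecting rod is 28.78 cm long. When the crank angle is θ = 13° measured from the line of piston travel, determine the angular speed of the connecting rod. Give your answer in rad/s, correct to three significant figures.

ω = 181.5 rad/s (converted from 1733 rpm).
The rod makes angle φ with the slider axis where L sinφ = r sinθ; differentiating, L cosφ·φ̇ = r ω cosθ.
L cosφ = √(L² − r² sin²θ) = 0.28748 m.
|ω_rod| = r ω |cosθ| / √(L² − r² sin²θ) = 0.0603·181.5·0.97437/0.28748 = 37.09 rad/s.

37.1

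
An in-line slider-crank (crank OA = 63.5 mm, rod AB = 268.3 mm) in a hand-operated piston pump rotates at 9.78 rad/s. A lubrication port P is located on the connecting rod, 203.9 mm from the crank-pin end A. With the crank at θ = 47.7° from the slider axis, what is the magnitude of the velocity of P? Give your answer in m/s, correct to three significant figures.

0.525

ω = 9.78 rad/s.  Crank-pin speed |V_A| = rω = 0.62103 m/s, perpendicular to OA.
Rod angle: sinφ = −(r/L) sinθ ⇒ φ = -10.082°; ω_rod = −rω cosθ/√(L²−r²sin²θ) = -1.5822 rad/s.
V_P = V_A + ω_rod × AP, with AP = 0.2039 m along the rod.
Components: V_Px = −rω sinθ − a·ω_rod·sinφ = -0.51581 m/s;  V_Py = rω cosθ + a·ω_rod·cosφ = +0.10032 m/s.
|V_P| = √(V_Px² + V_Py²) = 0.52547 m/s.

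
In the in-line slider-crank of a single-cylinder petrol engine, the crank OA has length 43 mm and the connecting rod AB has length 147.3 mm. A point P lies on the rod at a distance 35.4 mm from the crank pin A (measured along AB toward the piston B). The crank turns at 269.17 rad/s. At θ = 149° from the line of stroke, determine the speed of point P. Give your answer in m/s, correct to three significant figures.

ω = 269.2 rad/s.  Crank-pin speed |V_A| = rω = 11.574 m/s, perpendicular to OA.
Rod angle: sinφ = −(r/L) sinθ ⇒ φ = -8.647°; ω_rod = −rω cosθ/√(L²−r²sin²θ) = +68.128 rad/s.
V_P = V_A + ω_rod × AP, with AP = 0.0354 m along the rod.
Components: V_Px = −rω sinθ − a·ω_rod·sinφ = -5.5986 m/s;  V_Py = rω cosθ + a·ω_rod·cosφ = -7.5368 m/s.
|V_P| = √(V_Px² + V_Py²) = 9.3887 m/s.

9.39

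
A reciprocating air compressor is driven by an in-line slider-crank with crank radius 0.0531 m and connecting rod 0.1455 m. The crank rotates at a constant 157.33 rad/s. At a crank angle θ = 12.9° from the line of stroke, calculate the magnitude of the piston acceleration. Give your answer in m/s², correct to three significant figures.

ω = 157.3 rad/s
x(θ) = r cosθ + √(L² − r² sin²θ); with ω constant, a = ω²·d²x/dθ².
d²x/dθ² = −r cosθ − r²(cos2θ)/√u − r⁴ sin²2θ/(4u^{3/2}),  u = L² − r² sin²θ = 0.0210297 m².
Substituting r = 0.0531 m, L = 0.1455 m, θ = 12.9°: d²x/dθ² = -0.069389 m.
a = ω²·d²x/dθ² = (157.3)²·(-0.069389) = -1717.6 m/s²;  |a| = 1717.6 m/s².

1720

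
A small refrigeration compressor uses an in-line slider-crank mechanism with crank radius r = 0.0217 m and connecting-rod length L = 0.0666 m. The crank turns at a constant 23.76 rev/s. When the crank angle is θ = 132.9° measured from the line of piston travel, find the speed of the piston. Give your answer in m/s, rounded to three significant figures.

ω = 2π·23.8 = 149.3 rad/s
For an in-line slider-crank, x = r cosθ + √(L² − r² sin²θ), so v = −rω sinθ·[1 + r cosθ/√(L² − r² sin²θ)].
With r = 0.0217 m, L = 0.0666 m, θ = 132.9°: √(L² − r² sin²θ) = 0.064675 m.
v = −0.0217·149.3·0.73254·[1 + 0.0217·-0.68072/0.064675] = -1.8311 m/s.
|v| = 1.8311 m/s.

1.83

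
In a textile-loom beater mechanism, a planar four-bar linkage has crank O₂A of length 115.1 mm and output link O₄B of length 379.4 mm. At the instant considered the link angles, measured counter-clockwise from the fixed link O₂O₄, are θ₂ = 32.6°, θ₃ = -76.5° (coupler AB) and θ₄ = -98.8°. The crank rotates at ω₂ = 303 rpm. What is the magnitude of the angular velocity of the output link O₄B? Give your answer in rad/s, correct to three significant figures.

ω₂ = 31.73 rad/s (from 303 rpm).
Differentiating the loop-closure r₂e^{iθ₂}+r₃e^{iθ₃}=r₁+r₄e^{iθ₄} gives r₂ω₂e^{iθ₂}+r₃ω₃e^{iθ₃}=r₄ω₄e^{iθ₄}.
Eliminating the other unknown: ω₄ = r₂ω₂ sin(θ₂−θ₃) / [r₄ sin(θ₄−θ₃)].
Numerator sine = +0.94495; denominator sine = -0.37946.
Result = 0.1151·31.73·(+0.94495) / (0.3794·(-0.37946)) = -23.972 rad/s; magnitude 23.972 rad/s.

24.0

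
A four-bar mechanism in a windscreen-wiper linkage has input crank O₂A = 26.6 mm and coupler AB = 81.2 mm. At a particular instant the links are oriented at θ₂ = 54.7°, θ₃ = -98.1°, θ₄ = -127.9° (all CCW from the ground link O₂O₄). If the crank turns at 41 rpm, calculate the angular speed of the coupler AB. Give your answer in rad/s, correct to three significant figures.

ω₂ = 4.294 rad/s (from 41 rpm).
Differentiating the loop-closure r₂e^{iθ₂}+r₃e^{iθ₃}=r₁+r₄e^{iθ₄} gives r₂ω₂e^{iθ₂}+r₃ω₃e^{iθ₃}=r₄ω₄e^{iθ₄}.
Eliminating the other unknown: ω₃ = r₂ω₂ sin(θ₄−θ₂) / [r₃ sin(θ₃−θ₄)].
Numerator sine = +0.04536; denominator sine = +0.49697.
Result = 0.0266·4.294·(+0.04536) / (0.0812·(+0.49697)) = +0.12838 rad/s; magnitude 0.12838 rad/s.

0.128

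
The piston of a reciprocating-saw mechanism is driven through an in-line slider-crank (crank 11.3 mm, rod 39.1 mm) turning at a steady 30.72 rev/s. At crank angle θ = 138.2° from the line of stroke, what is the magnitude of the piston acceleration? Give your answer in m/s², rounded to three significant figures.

ω = 2π·30.7 = 193 rad/s
x(θ) = r cosθ + √(L² − r² sin²θ); with ω constant, a = ω²·d²x/dθ².
d²x/dθ² = −r cosθ − r²(cos2θ)/√u − r⁴ sin²2θ/(4u^{3/2}),  u = L² − r² sin²θ = 0.00147208 m².
Substituting r = 0.0113 m, L = 0.0391 m, θ = 138.2°: d²x/dθ² = +0.0079816 m.
a = ω²·d²x/dθ² = (193)²·(+0.0079816) = +297.37 m/s²;  |a| = 297.37 m/s².

297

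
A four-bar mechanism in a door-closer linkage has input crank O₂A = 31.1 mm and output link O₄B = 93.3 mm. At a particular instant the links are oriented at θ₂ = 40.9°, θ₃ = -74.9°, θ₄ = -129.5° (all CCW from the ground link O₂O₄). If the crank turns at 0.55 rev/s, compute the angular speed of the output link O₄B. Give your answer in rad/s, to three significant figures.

ω₂ = 3.456 rad/s (from 0.55 rev/s).
Differentiating the loop-closure r₂e^{iθ₂}+r₃e^{iθ₃}=r₁+r₄e^{iθ₄} gives r₂ω₂e^{iθ₂}+r₃ω₃e^{iθ₃}=r₄ω₄e^{iθ₄}.
Eliminating the other unknown: ω₄ = r₂ω₂ sin(θ₂−θ₃) / [r₄ sin(θ₄−θ₃)].
Numerator sine = +0.90032; denominator sine = -0.81513.
Result = 0.0311·3.456·(+0.90032) / (0.0933·(-0.81513)) = -1.2723 rad/s; magnitude 1.2723 rad/s.

1.27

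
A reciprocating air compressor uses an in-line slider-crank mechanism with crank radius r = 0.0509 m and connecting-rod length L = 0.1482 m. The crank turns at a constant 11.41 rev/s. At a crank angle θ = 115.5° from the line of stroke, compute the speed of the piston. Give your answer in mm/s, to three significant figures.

2780

ω = 2π·11.4 = 71.69 rad/s
For an in-line slider-crank, x = r cosθ + √(L² − r² sin²θ), so v = −rω sinθ·[1 + r cosθ/√(L² − r² sin²θ)].
With r = 0.0509 m, L = 0.1482 m, θ = 115.5°: √(L² − r² sin²θ) = 0.1409 m.
v = −0.0509·71.69·0.90259·[1 + 0.0509·-0.43051/0.1409] = -2.7814 m/s.
|v| = 2.7814 m/s = 2781.4 mm/s.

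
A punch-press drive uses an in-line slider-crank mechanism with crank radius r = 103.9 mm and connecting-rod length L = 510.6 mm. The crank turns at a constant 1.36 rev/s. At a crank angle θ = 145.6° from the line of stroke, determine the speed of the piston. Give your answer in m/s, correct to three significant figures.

ω = 2π·1.36 = 8.545 rad/s
For an in-line slider-crank, x = r cosθ + √(L² − r² sin²θ), so v = −rω sinθ·[1 + r cosθ/√(L² − r² sin²θ)].
With r = 0.1039 m, L = 0.5106 m, θ = 145.6°: √(L² − r² sin²θ) = 0.50721 m.
v = −0.1039·8.545·0.56497·[1 + 0.1039·-0.82511/0.50721] = -0.41682 m/s.
|v| = 0.41682 m/s.

0.417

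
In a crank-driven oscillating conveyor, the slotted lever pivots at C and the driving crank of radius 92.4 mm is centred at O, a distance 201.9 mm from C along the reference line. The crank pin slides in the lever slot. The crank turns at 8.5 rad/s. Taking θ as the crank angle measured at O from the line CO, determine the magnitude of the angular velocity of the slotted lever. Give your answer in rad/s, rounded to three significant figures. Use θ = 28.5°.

ω = 8.5 rad/s
Crank pin A relative to C: A = (d + r cosθ, r sinθ); lever angle φ = atan2(r sinθ, d + r cosθ).
Differentiating tanφ: φ̇ = rω(d cosθ + r)/(d² + r² + 2dr cosθ).
d² + r² + 2dr cosθ = |CA|² = 0.082091 m²;  d cosθ + r = +0.26983 m.
|ω_lever| = |0.0924·8.5·+0.26983| / 0.082091 = 2.5816 rad/s.

2.58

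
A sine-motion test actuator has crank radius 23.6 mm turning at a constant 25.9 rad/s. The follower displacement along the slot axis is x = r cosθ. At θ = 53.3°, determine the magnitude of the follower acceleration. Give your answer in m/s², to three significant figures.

9.46

ω = 25.9 rad/s
x = r cosθ ⇒ ẍ = −rω² cosθ (ω constant).
|a| = rω²|cosθ| = 0.0236·(25.9)²·|cos 53.3°| = 9.4611 m/s².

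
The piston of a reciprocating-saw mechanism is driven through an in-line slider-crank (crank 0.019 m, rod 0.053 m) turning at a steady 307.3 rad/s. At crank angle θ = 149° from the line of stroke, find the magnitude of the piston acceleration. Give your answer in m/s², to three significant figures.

1210

ω = 307.3 rad/s
x(θ) = r cosθ + √(L² − r² sin²θ); with ω constant, a = ω²·d²x/dθ².
d²x/dθ² = −r cosθ − r²(cos2θ)/√u − r⁴ sin²2θ/(4u^{3/2}),  u = L² − r² sin²θ = 0.00271324 m².
Substituting r = 0.019 m, L = 0.053 m, θ = 149°: d²x/dθ² = +0.012853 m.
a = ω²·d²x/dθ² = (307.3)²·(+0.012853) = +1213.7 m/s²;  |a| = 1213.7 m/s².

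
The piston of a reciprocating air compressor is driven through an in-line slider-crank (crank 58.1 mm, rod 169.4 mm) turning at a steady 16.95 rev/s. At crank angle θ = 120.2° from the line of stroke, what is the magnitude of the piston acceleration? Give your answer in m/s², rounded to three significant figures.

ω = 2π·16.9 = 106.5 rad/s
x(θ) = r cosθ + √(L² − r² sin²θ); with ω constant, a = ω²·d²x/dθ².
d²x/dθ² = −r cosθ − r²(cos2θ)/√u − r⁴ sin²2θ/(4u^{3/2}),  u = L² − r² sin²θ = 0.0261749 m².
Substituting r = 0.0581 m, L = 0.1694 m, θ = 120.2°: d²x/dθ² = +0.039023 m.
a = ω²·d²x/dθ² = (106.5)²·(+0.039023) = +442.61 m/s²;  |a| = 442.61 m/s².

443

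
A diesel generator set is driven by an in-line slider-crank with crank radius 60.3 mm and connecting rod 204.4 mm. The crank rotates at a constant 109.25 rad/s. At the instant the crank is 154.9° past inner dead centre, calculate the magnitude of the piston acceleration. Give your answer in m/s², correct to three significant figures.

ω = 109.2 rad/s
x(θ) = r cosθ + √(L² − r² sin²θ); with ω constant, a = ω²·d²x/dθ².
d²x/dθ² = −r cosθ − r²(cos2θ)/√u − r⁴ sin²2θ/(4u^{3/2}),  u = L² − r² sin²θ = 0.0411251 m².
Substituting r = 0.0603 m, L = 0.2044 m, θ = 154.9°: d²x/dθ² = +0.042895 m.
a = ω²·d²x/dθ² = (109.2)²·(+0.042895) = +511.97 m/s²;  |a| = 511.97 m/s².

512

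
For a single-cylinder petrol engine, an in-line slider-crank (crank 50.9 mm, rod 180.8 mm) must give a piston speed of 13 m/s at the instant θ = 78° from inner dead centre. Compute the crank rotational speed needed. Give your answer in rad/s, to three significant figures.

For an in-line slider-crank, |v_piston| = rω|sinθ|·[1 + r cosθ/√(L² − r² sin²θ)].
With r = 0.0509 m, L = 0.1808 m, θ = 78°: the bracketed kinematic factor |dx/dθ| = 0.052819 m.
ω = v/|dx/dθ| = 13/0.052819 = 246.12 rad/s.

246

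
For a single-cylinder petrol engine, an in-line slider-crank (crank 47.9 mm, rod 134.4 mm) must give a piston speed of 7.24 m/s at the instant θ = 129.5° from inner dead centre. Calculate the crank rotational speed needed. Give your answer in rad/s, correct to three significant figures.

256

For an in-line slider-crank, |v_piston| = rω|sinθ|·[1 + r cosθ/√(L² − r² sin²θ)].
With r = 0.0479 m, L = 0.1344 m, θ = 129.5°: the bracketed kinematic factor |dx/dθ| = 0.028246 m.
ω = v/|dx/dθ| = 7.24/0.028246 = 256.32 rad/s.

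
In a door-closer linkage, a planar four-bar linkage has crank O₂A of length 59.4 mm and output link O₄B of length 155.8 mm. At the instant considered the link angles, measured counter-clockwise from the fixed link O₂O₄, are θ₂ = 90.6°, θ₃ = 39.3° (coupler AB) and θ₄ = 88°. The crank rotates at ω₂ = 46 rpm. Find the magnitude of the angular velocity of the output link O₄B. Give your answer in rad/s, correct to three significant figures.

1.91

ω₂ = 4.817 rad/s (from 46 rpm).
Differentiating the loop-closure r₂e^{iθ₂}+r₃e^{iθ₃}=r₁+r₄e^{iθ₄} gives r₂ω₂e^{iθ₂}+r₃ω₃e^{iθ₃}=r₄ω₄e^{iθ₄}.
Eliminating the other unknown: ω₄ = r₂ω₂ sin(θ₂−θ₃) / [r₄ sin(θ₄−θ₃)].
Numerator sine = +0.78043; denominator sine = +0.75126.
Result = 0.0594·4.817·(+0.78043) / (0.1558·(+0.75126)) = +1.9079 rad/s; magnitude 1.9079 rad/s.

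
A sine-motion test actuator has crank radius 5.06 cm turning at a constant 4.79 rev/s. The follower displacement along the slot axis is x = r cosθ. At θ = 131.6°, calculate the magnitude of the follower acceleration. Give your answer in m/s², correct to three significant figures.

30.4

ω = 30.1 rad/s (from 4.79 rev/s).
x = r cosθ ⇒ ẍ = −rω² cosθ (ω constant).
|a| = rω²|cosθ| = 0.0506·(30.1)²·|cos 131.6°| = 30.43 m/s².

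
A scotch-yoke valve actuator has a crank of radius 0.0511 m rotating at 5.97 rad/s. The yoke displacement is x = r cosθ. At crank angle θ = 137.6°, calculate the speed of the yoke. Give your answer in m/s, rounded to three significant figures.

0.206

ω = 5.97 rad/s
x = r cosθ ⇒ ẋ = −rω sinθ.
|v| = rω|sinθ| = 0.0511·5.97·|sin 137.6°| = 0.20571 m/s.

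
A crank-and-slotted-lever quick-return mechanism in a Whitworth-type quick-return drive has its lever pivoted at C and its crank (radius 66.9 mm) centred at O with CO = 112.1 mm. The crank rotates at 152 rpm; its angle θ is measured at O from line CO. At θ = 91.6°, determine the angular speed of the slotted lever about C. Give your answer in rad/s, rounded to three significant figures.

ω = 15.92 rad/s (from 152 rpm).
Crank pin A relative to C: A = (d + r cosθ, r sinθ); lever angle φ = atan2(r sinθ, d + r cosθ).
Differentiating tanφ: φ̇ = rω(d cosθ + r)/(d² + r² + 2dr cosθ).
d² + r² + 2dr cosθ = |CA|² = 0.0166232 m²;  d cosθ + r = +0.06377 m.
|ω_lever| = |0.0669·15.92·+0.06377| / 0.0166232 = 4.0851 rad/s.

4.09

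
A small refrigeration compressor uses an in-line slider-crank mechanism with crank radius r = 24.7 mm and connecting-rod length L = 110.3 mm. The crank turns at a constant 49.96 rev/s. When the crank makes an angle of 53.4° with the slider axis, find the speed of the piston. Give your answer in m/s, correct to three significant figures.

ω = 2π·50 = 313.9 rad/s
For an in-line slider-crank, x = r cosθ + √(L² − r² sin²θ), so v = −rω sinθ·[1 + r cosθ/√(L² − r² sin²θ)].
With r = 0.0247 m, L = 0.1103 m, θ = 53.4°: √(L² − r² sin²θ) = 0.1085 m.
v = −0.0247·313.9·0.80282·[1 + 0.0247·0.59622/0.1085] = -7.0695 m/s.
|v| = 7.0695 m/s.

7.07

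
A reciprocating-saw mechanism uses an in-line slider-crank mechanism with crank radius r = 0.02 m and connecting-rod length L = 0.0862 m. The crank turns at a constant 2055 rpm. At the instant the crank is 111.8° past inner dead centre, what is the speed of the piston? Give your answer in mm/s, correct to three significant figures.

ω = 2π·2055/60 = 215.2 rad/s
For an in-line slider-crank, x = r cosθ + √(L² − r² sin²θ), so v = −rω sinθ·[1 + r cosθ/√(L² − r² sin²θ)].
With r = 0.02 m, L = 0.0862 m, θ = 111.8°: √(L² − r² sin²θ) = 0.084176 m.
v = −0.02·215.2·0.92849·[1 + 0.02·-0.37137/0.084176] = -3.6436 m/s.
|v| = 3.6436 m/s = 3643.6 mm/s.

3640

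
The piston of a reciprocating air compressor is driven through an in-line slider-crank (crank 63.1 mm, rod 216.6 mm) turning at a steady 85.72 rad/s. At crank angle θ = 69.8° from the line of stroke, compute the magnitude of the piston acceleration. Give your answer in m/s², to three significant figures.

ω = 85.72 rad/s
x(θ) = r cosθ + √(L² − r² sin²θ); with ω constant, a = ω²·d²x/dθ².
d²x/dθ² = −r cosθ − r²(cos2θ)/√u − r⁴ sin²2θ/(4u^{3/2}),  u = L² − r² sin²θ = 0.0434087 m².
Substituting r = 0.0631 m, L = 0.2166 m, θ = 69.8°: d²x/dθ² = -0.0074191 m.
a = ω²·d²x/dθ² = (85.72)²·(-0.0074191) = -54.515 m/s²;  |a| = 54.515 m/s².

54.5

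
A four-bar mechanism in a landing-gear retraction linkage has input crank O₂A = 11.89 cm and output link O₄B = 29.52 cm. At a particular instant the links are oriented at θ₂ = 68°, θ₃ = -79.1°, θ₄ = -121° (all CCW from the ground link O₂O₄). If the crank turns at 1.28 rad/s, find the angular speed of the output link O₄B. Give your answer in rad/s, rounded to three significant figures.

ω₂ = 1.28 rad/s
Differentiating the loop-closure r₂e^{iθ₂}+r₃e^{iθ₃}=r₁+r₄e^{iθ₄} gives r₂ω₂e^{iθ₂}+r₃ω₃e^{iθ₃}=r₄ω₄e^{iθ₄}.
Eliminating the other unknown: ω₄ = r₂ω₂ sin(θ₂−θ₃) / [r₄ sin(θ₄−θ₃)].
Numerator sine = +0.54317; denominator sine = -0.66783.
Result = 0.1189·1.28·(+0.54317) / (0.2952·(-0.66783)) = -0.41932 rad/s; magnitude 0.41932 rad/s.

0.419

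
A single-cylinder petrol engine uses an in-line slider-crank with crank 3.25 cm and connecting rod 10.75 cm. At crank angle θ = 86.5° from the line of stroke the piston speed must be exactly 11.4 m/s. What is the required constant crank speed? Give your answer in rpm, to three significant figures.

For an in-line slider-crank, |v_piston| = rω|sinθ|·[1 + r cosθ/√(L² − r² sin²θ)].
With r = 0.0325 m, L = 0.1075 m, θ = 86.5°: the bracketed kinematic factor |dx/dθ| = 0.033067 m.
ω = v/|dx/dθ| = 11.4/0.033067 = 344.75 rad/s.
N = 60ω/(2π) = 3292.1 rpm.

3290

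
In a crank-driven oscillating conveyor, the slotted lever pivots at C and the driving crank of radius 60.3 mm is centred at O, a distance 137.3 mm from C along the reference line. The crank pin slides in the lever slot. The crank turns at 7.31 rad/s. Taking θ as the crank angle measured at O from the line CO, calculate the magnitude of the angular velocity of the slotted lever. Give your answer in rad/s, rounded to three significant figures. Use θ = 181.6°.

5.71

ω = 7.31 rad/s
Crank pin A relative to C: A = (d + r cosθ, r sinθ); lever angle φ = atan2(r sinθ, d + r cosθ).
Differentiating tanφ: φ̇ = rω(d cosθ + r)/(d² + r² + 2dr cosθ).
d² + r² + 2dr cosθ = |CA|² = 0.00593546 m²;  d cosθ + r = -0.076946 m.
|ω_lever| = |0.0603·7.31·-0.076946| / 0.00593546 = 5.7144 rad/s.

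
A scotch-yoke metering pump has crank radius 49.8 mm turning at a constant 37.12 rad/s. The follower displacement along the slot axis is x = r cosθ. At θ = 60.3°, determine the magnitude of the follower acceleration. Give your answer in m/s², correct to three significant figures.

ω = 37.12 rad/s
x = r cosθ ⇒ ẍ = −rω² cosθ (ω constant).
|a| = rω²|cosθ| = 0.0498·(37.12)²·|cos 60.3°| = 33.998 m/s².

34.0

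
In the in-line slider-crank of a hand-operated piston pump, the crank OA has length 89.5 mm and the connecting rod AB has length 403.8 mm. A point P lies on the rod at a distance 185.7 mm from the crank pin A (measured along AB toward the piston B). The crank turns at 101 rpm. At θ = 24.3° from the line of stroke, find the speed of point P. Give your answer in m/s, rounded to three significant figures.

ω = 10.58 rad/s.  Crank-pin speed |V_A| = rω = 0.94661 m/s, perpendicular to OA.
Rod angle: sinφ = −(r/L) sinθ ⇒ φ = -5.233°; ω_rod = −rω cosθ/√(L²−r²sin²θ) = -2.1455 rad/s.
V_P = V_A + ω_rod × AP, with AP = 0.1857 m along the rod.
Components: V_Px = −rω sinθ − a·ω_rod·sinφ = -0.42589 m/s;  V_Py = rω cosθ + a·ω_rod·cosφ = +0.46599 m/s.
|V_P| = √(V_Px² + V_Py²) = 0.63129 m/s.

0.631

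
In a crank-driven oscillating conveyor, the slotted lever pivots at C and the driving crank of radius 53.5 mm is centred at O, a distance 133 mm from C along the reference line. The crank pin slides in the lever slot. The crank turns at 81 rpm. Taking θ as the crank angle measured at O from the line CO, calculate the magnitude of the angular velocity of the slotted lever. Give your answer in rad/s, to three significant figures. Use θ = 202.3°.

4.27

ω = 8.482 rad/s (from 81 rpm).
Crank pin A relative to C: A = (d + r cosθ, r sinθ); lever angle φ = atan2(r sinθ, d + r cosθ).
Differentiating tanφ: φ̇ = rω(d cosθ + r)/(d² + r² + 2dr cosθ).
d² + r² + 2dr cosθ = |CA|² = 0.00738459 m²;  d cosθ + r = -0.069553 m.
|ω_lever| = |0.0535·8.482·-0.069553| / 0.00738459 = 4.2742 rad/s.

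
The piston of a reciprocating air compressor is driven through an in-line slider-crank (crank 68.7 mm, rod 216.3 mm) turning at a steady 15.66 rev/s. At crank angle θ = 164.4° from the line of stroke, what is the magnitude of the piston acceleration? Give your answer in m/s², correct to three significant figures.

458

ω = 2π·15.7 = 98.39 rad/s
x(θ) = r cosθ + √(L² − r² sin²θ); with ω constant, a = ω²·d²x/dθ².
d²x/dθ² = −r cosθ − r²(cos2θ)/√u − r⁴ sin²2θ/(4u^{3/2}),  u = L² − r² sin²θ = 0.0464444 m².
Substituting r = 0.0687 m, L = 0.2163 m, θ = 164.4°: d²x/dθ² = +0.047287 m.
a = ω²·d²x/dθ² = (98.39)²·(+0.047287) = +457.81 m/s²;  |a| = 457.81 m/s².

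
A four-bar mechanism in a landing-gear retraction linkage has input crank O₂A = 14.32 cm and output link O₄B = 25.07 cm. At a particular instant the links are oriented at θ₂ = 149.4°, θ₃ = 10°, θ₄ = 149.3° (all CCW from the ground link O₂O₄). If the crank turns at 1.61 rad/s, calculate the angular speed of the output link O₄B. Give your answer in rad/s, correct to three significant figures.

ω₂ = 1.61 rad/s
Differentiating the loop-closure r₂e^{iθ₂}+r₃e^{iθ₃}=r₁+r₄e^{iθ₄} gives r₂ω₂e^{iθ₂}+r₃ω₃e^{iθ₃}=r₄ω₄e^{iθ₄}.
Eliminating the other unknown: ω₄ = r₂ω₂ sin(θ₂−θ₃) / [r₄ sin(θ₄−θ₃)].
Numerator sine = +0.65077; denominator sine = +0.65210.
Result = 0.1432·1.61·(+0.65077) / (0.2507·(+0.65210)) = +0.91777 rad/s; magnitude 0.91777 rad/s.

0.918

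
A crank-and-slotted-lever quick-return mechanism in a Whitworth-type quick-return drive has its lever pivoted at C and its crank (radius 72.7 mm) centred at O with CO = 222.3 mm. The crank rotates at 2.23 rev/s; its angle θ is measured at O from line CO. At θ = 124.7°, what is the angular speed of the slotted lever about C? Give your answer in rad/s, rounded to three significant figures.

ω = 14.01 rad/s (from 2.23 rev/s).
Crank pin A relative to C: A = (d + r cosθ, r sinθ); lever angle φ = atan2(r sinθ, d + r cosθ).
Differentiating tanφ: φ̇ = rω(d cosθ + r)/(d² + r² + 2dr cosθ).
d² + r² + 2dr cosθ = |CA|² = 0.0363021 m²;  d cosθ + r = -0.053851 m.
|ω_lever| = |0.0727·14.01·-0.053851| / 0.0363021 = 1.5111 rad/s.

1.51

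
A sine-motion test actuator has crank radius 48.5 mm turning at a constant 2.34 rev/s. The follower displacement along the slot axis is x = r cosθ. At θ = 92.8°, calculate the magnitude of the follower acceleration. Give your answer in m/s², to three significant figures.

ω = 14.7 rad/s (from 2.34 rev/s).
x = r cosθ ⇒ ẍ = −rω² cosθ (ω constant).
|a| = rω²|cosθ| = 0.0485·(14.7)²·|cos 92.8°| = 0.51215 m/s².

0.512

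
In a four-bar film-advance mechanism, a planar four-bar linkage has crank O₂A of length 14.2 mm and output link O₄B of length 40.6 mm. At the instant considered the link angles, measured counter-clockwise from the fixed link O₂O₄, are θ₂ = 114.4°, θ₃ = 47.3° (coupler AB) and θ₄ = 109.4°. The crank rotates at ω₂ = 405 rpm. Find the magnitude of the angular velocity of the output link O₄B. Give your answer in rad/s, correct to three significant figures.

ω₂ = 42.41 rad/s (from 405 rpm).
Differentiating the loop-closure r₂e^{iθ₂}+r₃e^{iθ₃}=r₁+r₄e^{iθ₄} gives r₂ω₂e^{iθ₂}+r₃ω₃e^{iθ₃}=r₄ω₄e^{iθ₄}.
Eliminating the other unknown: ω₄ = r₂ω₂ sin(θ₂−θ₃) / [r₄ sin(θ₄−θ₃)].
Numerator sine = +0.92119; denominator sine = +0.88377.
Result = 0.0142·42.41·(+0.92119) / (0.0406·(+0.88377)) = +15.462 rad/s; magnitude 15.462 rad/s.

15.5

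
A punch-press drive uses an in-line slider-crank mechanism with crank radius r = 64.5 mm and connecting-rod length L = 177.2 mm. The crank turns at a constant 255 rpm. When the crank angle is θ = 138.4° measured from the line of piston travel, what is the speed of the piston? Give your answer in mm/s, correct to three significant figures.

823

ω = 2π·255/60 = 26.7 rad/s
For an in-line slider-crank, x = r cosθ + √(L² − r² sin²θ), so v = −rω sinθ·[1 + r cosθ/√(L² − r² sin²θ)].
With r = 0.0645 m, L = 0.1772 m, θ = 138.4°: √(L² − r² sin²θ) = 0.17195 m.
v = −0.0645·26.7·0.66393·[1 + 0.0645·-0.74780/0.17195] = -0.82276 m/s.
|v| = 0.82276 m/s = 822.76 mm/s.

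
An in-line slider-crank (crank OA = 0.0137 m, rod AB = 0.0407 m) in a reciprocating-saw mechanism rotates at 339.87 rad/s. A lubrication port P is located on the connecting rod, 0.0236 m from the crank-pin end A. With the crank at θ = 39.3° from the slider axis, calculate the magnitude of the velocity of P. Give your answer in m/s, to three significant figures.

ω = 339.9 rad/s.  Crank-pin speed |V_A| = rω = 4.6562 m/s, perpendicular to OA.
Rod angle: sinφ = −(r/L) sinθ ⇒ φ = -12.310°; ω_rod = −rω cosθ/√(L²−r²sin²θ) = -90.613 rad/s.
V_P = V_A + ω_rod × AP, with AP = 0.0236 m along the rod.
Components: V_Px = −rω sinθ − a·ω_rod·sinφ = -3.4051 m/s;  V_Py = rω cosθ + a·ω_rod·cosφ = +1.5139 m/s.
|V_P| = √(V_Px² + V_Py²) = 3.7264 m/s.

3.73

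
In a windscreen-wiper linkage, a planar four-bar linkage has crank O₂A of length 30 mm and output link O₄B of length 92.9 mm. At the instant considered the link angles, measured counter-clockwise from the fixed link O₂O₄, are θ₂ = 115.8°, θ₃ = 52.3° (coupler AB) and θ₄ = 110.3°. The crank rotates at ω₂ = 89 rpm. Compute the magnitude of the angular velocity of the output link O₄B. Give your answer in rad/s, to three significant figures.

3.18

ω₂ = 9.32 rad/s (from 89 rpm).
Differentiating the loop-closure r₂e^{iθ₂}+r₃e^{iθ₃}=r₁+r₄e^{iθ₄} gives r₂ω₂e^{iθ₂}+r₃ω₃e^{iθ₃}=r₄ω₄e^{iθ₄}.
Eliminating the other unknown: ω₄ = r₂ω₂ sin(θ₂−θ₃) / [r₄ sin(θ₄−θ₃)].
Numerator sine = +0.89493; denominator sine = +0.84805.
Result = 0.03·9.32·(+0.89493) / (0.0929·(+0.84805)) = +3.1761 rad/s; magnitude 3.1761 rad/s.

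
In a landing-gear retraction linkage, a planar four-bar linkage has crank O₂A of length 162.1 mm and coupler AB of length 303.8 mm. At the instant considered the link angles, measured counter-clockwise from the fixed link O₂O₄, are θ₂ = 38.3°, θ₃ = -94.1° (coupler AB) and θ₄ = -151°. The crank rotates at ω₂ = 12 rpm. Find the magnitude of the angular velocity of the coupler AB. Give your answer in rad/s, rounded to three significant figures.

0.129

ω₂ = 1.257 rad/s (from 12 rpm).
Differentiating the loop-closure r₂e^{iθ₂}+r₃e^{iθ₃}=r₁+r₄e^{iθ₄} gives r₂ω₂e^{iθ₂}+r₃ω₃e^{iθ₃}=r₄ω₄e^{iθ₄}.
Eliminating the other unknown: ω₃ = r₂ω₂ sin(θ₄−θ₂) / [r₃ sin(θ₃−θ₄)].
Numerator sine = +0.16160; denominator sine = +0.83772.
Result = 0.1621·1.257·(+0.16160) / (0.3038·(+0.83772)) = +0.12935 rad/s; magnitude 0.12935 rad/s.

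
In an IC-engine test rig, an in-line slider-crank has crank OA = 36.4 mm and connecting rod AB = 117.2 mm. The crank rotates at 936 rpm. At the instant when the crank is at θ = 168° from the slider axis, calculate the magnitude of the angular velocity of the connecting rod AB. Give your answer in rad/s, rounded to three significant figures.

29.8

ω = 98.02 rad/s (converted from 936 rpm).
The rod makes angle φ with the slider axis where L sinφ = r sinθ; differentiating, L cosφ·φ̇ = r ω cosθ.
L cosφ = √(L² − r² sin²θ) = 0.11696 m.
|ω_rod| = r ω |cosθ| / √(L² − r² sin²θ) = 0.0364·98.02·0.97815/0.11696 = 29.839 rad/s.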